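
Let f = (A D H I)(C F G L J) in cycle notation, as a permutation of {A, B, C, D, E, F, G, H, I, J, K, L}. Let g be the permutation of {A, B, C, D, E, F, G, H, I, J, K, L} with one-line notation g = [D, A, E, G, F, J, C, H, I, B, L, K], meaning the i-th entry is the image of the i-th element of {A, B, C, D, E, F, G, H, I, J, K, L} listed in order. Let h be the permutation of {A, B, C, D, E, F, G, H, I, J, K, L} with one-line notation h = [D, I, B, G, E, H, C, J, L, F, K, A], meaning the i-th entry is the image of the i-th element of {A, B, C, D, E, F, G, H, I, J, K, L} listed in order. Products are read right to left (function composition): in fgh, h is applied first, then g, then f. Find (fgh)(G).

Chase G: h(G) = C; g(C) = E; f(E) = E. Hence (fgh)(G) = E.

E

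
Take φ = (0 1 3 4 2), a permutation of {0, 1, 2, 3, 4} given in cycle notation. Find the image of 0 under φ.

1

0 appears in (0 1 3 4 2); the next entry (wrapping around) is 1.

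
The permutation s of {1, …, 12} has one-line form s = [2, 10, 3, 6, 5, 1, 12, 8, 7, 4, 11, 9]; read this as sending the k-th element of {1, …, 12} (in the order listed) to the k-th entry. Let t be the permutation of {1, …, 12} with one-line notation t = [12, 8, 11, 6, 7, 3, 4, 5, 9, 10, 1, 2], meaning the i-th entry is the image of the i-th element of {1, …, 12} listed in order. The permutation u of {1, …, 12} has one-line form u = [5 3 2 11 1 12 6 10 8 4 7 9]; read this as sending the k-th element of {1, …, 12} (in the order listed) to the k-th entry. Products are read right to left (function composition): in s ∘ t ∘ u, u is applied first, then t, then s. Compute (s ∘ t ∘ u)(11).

Apply the permutations in order: u(11) = 7, then t(7) = 4, then s(4) = 6. So (s ∘ t ∘ u)(11) = 6.

6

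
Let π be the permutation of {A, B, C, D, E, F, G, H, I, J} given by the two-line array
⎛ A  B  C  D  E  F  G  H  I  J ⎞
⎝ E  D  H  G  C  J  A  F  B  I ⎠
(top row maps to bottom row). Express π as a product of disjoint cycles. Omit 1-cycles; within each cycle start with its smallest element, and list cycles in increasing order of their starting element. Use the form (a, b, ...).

Start at A and follow images: A → E → C → H → F → J → I → B → D → G → A, giving the cycle (A, E, C, H, F, J, I, B, D, G).
Repeating from the next unused element and collecting all non-trivial cycles gives (A, E, C, H, F, J, I, B, D, G).

(A, E, C, H, F, J, I, B, D, G)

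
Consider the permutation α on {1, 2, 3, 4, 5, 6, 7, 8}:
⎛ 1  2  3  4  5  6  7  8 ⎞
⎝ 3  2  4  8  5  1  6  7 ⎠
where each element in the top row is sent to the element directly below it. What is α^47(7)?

Tracing 7 → 6 → … returns to 7 after 6 steps, so 7 lies in a 6-cycle (1, 3, 4, 8, 7, 6).
On a 6-cycle, α^6 is the identity, so α^47 = α^5 there (47 ≡ 5 mod 6).
Stepping 5 places around the cycle: 7 → 6 → 1 → 3 → 4 → 8.

8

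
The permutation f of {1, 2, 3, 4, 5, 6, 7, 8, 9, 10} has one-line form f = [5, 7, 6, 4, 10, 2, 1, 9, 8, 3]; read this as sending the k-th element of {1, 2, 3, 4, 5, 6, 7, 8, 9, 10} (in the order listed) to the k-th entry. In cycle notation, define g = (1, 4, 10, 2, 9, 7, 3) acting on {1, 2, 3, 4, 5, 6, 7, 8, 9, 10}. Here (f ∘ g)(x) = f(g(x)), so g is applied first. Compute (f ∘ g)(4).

g(4) = 10, then f(10) = 3; composing gives (f ∘ g)(4) = 3.

3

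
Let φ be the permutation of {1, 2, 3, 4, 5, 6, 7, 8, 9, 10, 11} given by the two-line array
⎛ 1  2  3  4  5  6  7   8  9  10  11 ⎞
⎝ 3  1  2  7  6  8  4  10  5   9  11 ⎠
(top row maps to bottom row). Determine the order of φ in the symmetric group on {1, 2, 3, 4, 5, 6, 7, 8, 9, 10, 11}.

Writing φ as disjoint cycles, the cycle lengths are 5, 3, 2, 1.
The order of φ is the least common multiple of its cycle lengths: lcm(5, 3, 2) = 30.

30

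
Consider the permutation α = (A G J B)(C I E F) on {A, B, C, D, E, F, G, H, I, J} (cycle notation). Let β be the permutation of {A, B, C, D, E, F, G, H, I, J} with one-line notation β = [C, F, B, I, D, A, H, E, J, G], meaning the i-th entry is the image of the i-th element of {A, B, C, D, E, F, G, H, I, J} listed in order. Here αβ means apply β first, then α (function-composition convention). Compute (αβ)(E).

First apply β: β(E) = D, then α(D) = D. Thus (αβ)(E) = D.

D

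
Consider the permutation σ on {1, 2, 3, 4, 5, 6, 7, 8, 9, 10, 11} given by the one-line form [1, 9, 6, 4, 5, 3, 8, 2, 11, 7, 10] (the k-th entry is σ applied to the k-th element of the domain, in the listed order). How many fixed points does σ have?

The fixed points (elements with σ(x) = x) are {1, 4, 5}, so there are 3.

3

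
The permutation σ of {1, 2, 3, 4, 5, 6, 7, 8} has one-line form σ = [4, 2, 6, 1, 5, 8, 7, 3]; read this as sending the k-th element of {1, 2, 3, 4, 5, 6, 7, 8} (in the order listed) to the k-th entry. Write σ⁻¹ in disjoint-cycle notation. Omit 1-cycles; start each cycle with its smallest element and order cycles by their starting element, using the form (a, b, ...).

(1, 4)(3, 8, 6)

The cycle decomposition of σ is (1, 4)(3, 6, 8).
Reversing each cycle (and rotating so the smallest element leads) gives σ⁻¹ = (1, 4)(3, 8, 6).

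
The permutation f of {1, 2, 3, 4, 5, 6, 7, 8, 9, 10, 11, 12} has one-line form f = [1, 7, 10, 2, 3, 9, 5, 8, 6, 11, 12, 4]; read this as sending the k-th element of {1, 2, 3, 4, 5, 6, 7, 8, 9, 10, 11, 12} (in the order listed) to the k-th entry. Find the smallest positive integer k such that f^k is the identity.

8

Decomposing into disjoint cycles gives cycle lengths 8, 2, 1, 1.
Since disjoint cycles commute, ord(f) = lcm(8, 2) = 8.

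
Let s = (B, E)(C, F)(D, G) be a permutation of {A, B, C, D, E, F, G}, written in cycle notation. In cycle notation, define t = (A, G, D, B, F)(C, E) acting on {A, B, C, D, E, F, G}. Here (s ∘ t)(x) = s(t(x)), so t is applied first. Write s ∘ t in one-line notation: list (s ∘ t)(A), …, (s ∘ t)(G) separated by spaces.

(s ∘ t)(x) = s(t(x)). Computing each image: s(t(A)) = s(G) = D, s(t(B)) = s(F) = C, s(t(C)) = s(E) = B, s(t(D)) = s(B) = E, s(t(E)) = s(C) = F, s(t(F)) = s(A) = A, s(t(G)) = s(D) = G.
Hence s ∘ t = [D C B E F A G].

D C B E F A G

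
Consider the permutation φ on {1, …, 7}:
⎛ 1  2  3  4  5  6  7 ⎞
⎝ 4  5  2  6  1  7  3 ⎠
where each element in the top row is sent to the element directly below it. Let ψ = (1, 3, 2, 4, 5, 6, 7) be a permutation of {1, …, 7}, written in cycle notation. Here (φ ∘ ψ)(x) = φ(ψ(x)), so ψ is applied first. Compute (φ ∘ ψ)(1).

2

ψ(1) = 3, then φ(3) = 2; composing gives (φ ∘ ψ)(1) = 2.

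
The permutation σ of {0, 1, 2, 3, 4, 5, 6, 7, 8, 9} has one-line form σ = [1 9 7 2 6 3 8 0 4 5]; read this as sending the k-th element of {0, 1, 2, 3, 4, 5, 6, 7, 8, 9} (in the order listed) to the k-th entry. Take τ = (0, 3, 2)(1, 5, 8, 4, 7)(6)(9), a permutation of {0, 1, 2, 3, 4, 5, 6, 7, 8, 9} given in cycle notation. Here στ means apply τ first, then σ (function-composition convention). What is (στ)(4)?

0

τ(4) = 7, then σ(7) = 0; composing gives (στ)(4) = 0.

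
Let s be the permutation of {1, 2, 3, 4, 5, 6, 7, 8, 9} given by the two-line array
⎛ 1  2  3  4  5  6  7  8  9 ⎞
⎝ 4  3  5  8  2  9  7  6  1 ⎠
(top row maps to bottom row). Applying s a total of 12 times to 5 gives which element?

5

Tracing 5 → 2 → … returns to 5 after 3 steps, so 5 lies in a 3-cycle (2 3 5).
On a 3-cycle, s^3 is the identity, so s^12 = s^0 there (12 ≡ 0 mod 3).
So s^12(5) = 5.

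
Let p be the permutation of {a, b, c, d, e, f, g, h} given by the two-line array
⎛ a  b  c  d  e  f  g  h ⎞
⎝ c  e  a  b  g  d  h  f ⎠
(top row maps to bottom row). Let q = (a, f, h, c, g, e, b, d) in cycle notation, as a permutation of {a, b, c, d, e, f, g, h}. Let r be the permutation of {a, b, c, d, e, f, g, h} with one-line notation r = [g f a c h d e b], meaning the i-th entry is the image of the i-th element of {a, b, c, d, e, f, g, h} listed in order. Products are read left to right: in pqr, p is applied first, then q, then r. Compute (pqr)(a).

(pqr)(a) = r(q(p(a))). p(a) = c, then q(c) = g, then r(g) = e, so the result is e.

e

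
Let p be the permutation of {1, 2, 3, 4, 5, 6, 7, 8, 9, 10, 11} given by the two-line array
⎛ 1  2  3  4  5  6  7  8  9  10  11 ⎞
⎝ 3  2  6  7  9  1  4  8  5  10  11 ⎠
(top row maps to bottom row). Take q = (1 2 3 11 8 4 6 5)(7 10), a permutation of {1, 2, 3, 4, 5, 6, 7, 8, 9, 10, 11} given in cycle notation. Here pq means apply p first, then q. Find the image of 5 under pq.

First apply p: p(5) = 9, then q(9) = 9. Thus (pq)(5) = 9.

9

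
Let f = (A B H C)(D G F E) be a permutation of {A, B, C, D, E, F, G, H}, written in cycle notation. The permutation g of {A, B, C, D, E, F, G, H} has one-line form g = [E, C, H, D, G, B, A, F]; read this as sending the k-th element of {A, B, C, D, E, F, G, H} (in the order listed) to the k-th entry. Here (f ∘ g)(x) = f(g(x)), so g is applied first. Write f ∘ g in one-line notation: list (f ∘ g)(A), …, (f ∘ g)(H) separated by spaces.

D A C G F H B E

Chase each element through g then f: A → E → D; B → C → A; C → H → C; D → D → G; E → G → F; F → B → H; G → A → B; H → F → E.
Collecting the images, f ∘ g = [D A C G F H B E].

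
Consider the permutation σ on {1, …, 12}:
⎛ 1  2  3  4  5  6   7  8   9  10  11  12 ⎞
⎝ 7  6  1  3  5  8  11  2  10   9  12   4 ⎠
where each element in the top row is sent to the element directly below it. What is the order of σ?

6

Writing σ as disjoint cycles, the cycle lengths are 6, 3, 2, 1.
The order is lcm(6, 3, 2) = 6.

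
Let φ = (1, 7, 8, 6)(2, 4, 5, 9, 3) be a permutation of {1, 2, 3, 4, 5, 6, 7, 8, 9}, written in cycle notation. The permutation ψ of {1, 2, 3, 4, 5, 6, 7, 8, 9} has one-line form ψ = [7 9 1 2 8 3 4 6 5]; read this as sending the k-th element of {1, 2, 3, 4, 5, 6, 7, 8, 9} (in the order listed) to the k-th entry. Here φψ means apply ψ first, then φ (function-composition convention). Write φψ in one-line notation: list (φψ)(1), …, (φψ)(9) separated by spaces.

8 3 7 4 6 2 5 1 9

(φψ)(x) = φ(ψ(x)). Computing each image: φ(ψ(1)) = φ(7) = 8, φ(ψ(2)) = φ(9) = 3, φ(ψ(3)) = φ(1) = 7, φ(ψ(4)) = φ(2) = 4, φ(ψ(5)) = φ(8) = 6, φ(ψ(6)) = φ(3) = 2, φ(ψ(7)) = φ(4) = 5, φ(ψ(8)) = φ(6) = 1, φ(ψ(9)) = φ(5) = 9.
Hence φψ = [8 3 7 4 6 2 5 1 9].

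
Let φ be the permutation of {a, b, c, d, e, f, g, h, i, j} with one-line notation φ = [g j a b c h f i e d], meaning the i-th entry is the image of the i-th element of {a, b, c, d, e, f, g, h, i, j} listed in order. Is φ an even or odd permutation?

even

In disjoint-cycle form the cycle lengths are 7, 3.
A cycle of length ℓ contributes ℓ−1 transpositions, so φ is a product of 6 + 2 = 8 transpositions — even.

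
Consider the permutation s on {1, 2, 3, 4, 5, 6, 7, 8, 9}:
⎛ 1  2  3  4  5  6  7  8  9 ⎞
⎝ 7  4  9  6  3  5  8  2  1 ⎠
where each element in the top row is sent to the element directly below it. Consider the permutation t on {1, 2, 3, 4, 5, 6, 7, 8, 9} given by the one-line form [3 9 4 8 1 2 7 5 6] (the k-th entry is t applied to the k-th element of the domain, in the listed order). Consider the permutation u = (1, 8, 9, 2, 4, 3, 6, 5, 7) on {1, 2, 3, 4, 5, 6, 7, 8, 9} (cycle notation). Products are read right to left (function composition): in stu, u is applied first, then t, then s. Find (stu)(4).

6

Chase 4: u(4) = 3; t(3) = 4; s(4) = 6. Hence (stu)(4) = 6.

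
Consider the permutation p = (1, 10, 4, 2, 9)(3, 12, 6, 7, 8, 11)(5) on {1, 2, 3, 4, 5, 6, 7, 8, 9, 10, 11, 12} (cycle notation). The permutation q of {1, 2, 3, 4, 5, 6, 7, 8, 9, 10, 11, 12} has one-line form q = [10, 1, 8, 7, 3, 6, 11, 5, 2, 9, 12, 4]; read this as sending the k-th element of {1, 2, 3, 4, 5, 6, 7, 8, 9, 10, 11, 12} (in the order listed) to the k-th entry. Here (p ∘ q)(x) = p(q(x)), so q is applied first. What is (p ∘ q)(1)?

q(1) = 10, then p(10) = 4; composing gives (p ∘ q)(1) = 4.

4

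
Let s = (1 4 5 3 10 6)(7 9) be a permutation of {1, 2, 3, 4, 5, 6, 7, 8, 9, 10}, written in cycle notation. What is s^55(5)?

3

5 lies in the 6-cycle (1 4 5 3 10 6).
Powers repeat with period 6 on this cycle, and 55 mod 6 = 1, so s^55(5) = s^1(5).
Stepping 1 place around the cycle: 5 → 3.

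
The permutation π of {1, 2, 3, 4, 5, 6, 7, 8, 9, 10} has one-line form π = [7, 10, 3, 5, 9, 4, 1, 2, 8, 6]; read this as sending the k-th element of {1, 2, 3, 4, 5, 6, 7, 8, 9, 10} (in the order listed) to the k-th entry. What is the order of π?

Decomposing into disjoint cycles gives cycle lengths 7, 2, 1.
The order is lcm(7, 2) = 14.

14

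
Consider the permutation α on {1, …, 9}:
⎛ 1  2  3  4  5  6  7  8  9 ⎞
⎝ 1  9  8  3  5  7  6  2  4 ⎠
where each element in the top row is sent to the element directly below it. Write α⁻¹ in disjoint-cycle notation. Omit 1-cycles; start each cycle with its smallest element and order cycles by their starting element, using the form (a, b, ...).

The cycle decomposition of α is (2, 9, 4, 3, 8)(6, 7).
The inverse reverses every cycle; in canonical form, α⁻¹ = (2, 8, 3, 4, 9)(6, 7).

(2, 8, 3, 4, 9)(6, 7)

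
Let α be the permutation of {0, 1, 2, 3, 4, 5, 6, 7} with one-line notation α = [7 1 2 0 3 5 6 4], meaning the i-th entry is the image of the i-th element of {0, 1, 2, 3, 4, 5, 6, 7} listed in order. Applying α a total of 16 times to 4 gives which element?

Tracing 4 → 3 → … returns to 4 after 4 steps, so 4 lies in a 4-cycle (0, 7, 4, 3).
Since the cycle has length 4, α^16 acts on it the same as α^0 (16 mod 4 = 0).
So α^16(4) = 4.

4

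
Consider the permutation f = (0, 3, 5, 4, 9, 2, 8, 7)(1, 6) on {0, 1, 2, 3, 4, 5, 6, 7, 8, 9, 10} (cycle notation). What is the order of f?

8

The cycle type of f is (8, 2, 1).
The order is lcm(8, 2) = 8.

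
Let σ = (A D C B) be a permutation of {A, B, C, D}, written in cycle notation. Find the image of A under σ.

D

Within (A D C B), A ↦ D.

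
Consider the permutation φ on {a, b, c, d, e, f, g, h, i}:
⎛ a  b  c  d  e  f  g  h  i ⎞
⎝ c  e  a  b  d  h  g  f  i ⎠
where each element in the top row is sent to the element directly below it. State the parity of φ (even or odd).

In disjoint-cycle form the cycle lengths are 3, 2, 2, 1, 1.
A cycle of length ℓ contributes ℓ−1 transpositions, so φ is a product of 2 + 1 + 1 = 4 transpositions — even.

even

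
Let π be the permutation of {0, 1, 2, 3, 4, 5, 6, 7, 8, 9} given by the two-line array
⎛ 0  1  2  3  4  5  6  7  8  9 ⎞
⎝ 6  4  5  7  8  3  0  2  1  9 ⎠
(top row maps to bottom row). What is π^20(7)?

7

Tracing 7 → 2 → … returns to 7 after 4 steps, so 7 lies in a 4-cycle (2, 5, 3, 7).
Since the cycle has length 4, π^20 acts on it the same as π^0 (20 mod 4 = 0).
So π^20(7) = 7.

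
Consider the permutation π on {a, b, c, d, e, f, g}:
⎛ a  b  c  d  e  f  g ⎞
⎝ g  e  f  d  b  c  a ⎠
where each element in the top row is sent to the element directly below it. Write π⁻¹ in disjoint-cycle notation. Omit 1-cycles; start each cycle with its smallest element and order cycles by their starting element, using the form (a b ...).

(a g)(b e)(c f)

The cycle decomposition of π is (a g)(b e)(c f).
Reversing each cycle (and rotating so the smallest element leads) gives π⁻¹ = (a g)(b e)(c f).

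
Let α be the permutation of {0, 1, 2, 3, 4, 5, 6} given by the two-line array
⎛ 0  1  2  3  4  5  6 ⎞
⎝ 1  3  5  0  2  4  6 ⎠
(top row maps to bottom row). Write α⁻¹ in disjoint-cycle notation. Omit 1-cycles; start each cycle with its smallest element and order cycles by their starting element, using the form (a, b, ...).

(0, 3, 1)(2, 4, 5)

First write α in disjoint cycles: (0, 1, 3)(2, 5, 4).
The inverse reverses every cycle; in canonical form, α⁻¹ = (0, 3, 1)(2, 4, 5).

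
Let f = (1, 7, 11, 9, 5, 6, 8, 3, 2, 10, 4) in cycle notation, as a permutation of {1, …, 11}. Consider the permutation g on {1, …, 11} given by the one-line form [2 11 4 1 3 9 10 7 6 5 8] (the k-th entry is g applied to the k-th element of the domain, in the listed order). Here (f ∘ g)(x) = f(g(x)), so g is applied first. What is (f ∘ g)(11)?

3

(f ∘ g)(11) = f(g(11)). g(11) = 8, then f(8) = 3. So (f ∘ g)(11) = 3.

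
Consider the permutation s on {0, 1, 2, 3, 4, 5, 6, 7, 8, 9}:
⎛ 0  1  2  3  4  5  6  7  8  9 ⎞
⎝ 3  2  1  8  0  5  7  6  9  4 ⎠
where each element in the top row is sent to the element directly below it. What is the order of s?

10

Writing s as disjoint cycles, the cycle lengths are 5, 2, 2, 1.
The order is lcm(5, 2, 2) = 10.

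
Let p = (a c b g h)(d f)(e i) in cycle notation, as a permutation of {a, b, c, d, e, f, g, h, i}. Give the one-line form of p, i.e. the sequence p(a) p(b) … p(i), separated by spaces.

Reading each image from the cycles: a↦c, b↦g, c↦b, d↦f, e↦i, f↦d, g↦h, h↦a, i↦e.
So the one-line form is c g b f i d h a e.

c g b f i d h a e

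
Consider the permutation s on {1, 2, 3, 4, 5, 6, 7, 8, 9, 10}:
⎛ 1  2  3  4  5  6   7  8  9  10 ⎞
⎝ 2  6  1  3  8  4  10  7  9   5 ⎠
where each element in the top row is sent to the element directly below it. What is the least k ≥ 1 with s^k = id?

20

Writing s as disjoint cycles, the cycle lengths are 5, 4, 1.
Since disjoint cycles commute, ord(s) = lcm(5, 4) = 20.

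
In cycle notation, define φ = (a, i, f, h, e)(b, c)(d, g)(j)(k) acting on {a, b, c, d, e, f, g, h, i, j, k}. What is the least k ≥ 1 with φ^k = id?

10

The disjoint cycles have lengths 5, 2, 2, 1, 1.
The order of φ is the least common multiple of its cycle lengths: lcm(5, 2, 2) = 10.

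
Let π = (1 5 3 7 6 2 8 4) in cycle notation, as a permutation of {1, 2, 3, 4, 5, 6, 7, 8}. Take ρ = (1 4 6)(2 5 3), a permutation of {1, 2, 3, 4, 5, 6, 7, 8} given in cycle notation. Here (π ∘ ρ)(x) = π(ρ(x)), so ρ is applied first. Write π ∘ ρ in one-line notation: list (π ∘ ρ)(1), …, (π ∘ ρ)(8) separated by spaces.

(π ∘ ρ)(x) = π(ρ(x)). Computing each image: π(ρ(1)) = π(4) = 1, π(ρ(2)) = π(5) = 3, π(ρ(3)) = π(2) = 8, π(ρ(4)) = π(6) = 2, π(ρ(5)) = π(3) = 7, π(ρ(6)) = π(1) = 5, π(ρ(7)) = π(7) = 6, π(ρ(8)) = π(8) = 4.
Hence π ∘ ρ = [1 3 8 2 7 5 6 4].

1 3 8 2 7 5 6 4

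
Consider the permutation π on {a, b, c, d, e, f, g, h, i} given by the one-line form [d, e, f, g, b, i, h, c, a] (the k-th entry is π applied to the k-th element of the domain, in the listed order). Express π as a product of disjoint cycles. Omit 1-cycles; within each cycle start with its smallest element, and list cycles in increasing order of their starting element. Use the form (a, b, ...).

From a: a → d → g → h → c → f → i → a, closing the cycle (a, d, g, h, c, f, i).
Continuing from each remaining unvisited element yields (a, d, g, h, c, f, i)(b, e).

(a, d, g, h, c, f, i)(b, e)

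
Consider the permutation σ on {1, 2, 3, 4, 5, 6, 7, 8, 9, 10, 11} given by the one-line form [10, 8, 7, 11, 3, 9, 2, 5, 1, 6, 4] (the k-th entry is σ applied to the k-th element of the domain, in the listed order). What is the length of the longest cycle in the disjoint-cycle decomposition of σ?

Decomposing into disjoint cycles gives (1, 10, 6, 9)(2, 8, 5, 3, 7)(4, 11); the longest has length 5.

5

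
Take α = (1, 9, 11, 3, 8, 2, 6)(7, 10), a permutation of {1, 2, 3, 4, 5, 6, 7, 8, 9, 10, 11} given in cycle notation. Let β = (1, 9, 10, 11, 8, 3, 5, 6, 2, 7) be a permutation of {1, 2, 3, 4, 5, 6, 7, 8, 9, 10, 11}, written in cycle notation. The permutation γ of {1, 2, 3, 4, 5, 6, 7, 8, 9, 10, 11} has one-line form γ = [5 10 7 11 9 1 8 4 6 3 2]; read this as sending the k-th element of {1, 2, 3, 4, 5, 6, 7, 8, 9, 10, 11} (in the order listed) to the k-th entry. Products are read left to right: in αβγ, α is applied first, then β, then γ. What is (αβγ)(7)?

2

Chase 7: α(7) = 10; β(10) = 11; γ(11) = 2. Hence (αβγ)(7) = 2.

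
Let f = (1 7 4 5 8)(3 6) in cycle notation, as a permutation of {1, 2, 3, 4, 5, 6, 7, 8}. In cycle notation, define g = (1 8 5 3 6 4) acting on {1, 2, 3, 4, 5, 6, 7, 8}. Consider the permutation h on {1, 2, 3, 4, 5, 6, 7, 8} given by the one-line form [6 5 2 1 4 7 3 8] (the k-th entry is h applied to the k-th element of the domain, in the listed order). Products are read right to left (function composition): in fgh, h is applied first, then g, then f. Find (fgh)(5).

7

Apply the permutations in order: h(5) = 4, then g(4) = 1, then f(1) = 7. So (fgh)(5) = 7.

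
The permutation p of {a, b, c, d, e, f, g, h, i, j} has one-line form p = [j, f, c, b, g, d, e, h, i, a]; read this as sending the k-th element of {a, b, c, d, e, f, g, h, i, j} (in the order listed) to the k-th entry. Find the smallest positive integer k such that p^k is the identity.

Writing p as disjoint cycles, the cycle lengths are 3, 2, 2, 1, 1, 1.
Since disjoint cycles commute, ord(p) = lcm(3, 2, 2) = 6.

6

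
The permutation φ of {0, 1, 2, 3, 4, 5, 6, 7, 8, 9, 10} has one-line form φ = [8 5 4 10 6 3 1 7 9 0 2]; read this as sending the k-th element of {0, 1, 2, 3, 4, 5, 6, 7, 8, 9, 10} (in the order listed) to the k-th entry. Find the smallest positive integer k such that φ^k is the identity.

21

Decomposing into disjoint cycles gives cycle lengths 7, 3, 1.
The order of φ is the least common multiple of its cycle lengths: lcm(7, 3) = 21.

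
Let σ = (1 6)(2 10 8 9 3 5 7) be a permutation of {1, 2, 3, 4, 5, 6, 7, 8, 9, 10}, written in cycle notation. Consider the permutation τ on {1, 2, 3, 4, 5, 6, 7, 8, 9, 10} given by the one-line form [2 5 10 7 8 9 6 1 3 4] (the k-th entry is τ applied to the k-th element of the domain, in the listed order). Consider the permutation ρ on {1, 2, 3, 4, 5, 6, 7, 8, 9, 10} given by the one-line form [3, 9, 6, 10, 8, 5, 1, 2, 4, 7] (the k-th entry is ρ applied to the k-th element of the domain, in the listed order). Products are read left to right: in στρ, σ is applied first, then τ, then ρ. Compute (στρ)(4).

(στρ)(4) = ρ(τ(σ(4))). σ(4) = 4, then τ(4) = 7, then ρ(7) = 1, so the result is 1.

1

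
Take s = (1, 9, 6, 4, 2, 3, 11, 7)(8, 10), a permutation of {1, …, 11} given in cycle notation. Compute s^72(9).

9 lies in the 8-cycle (1, 9, 6, 4, 2, 3, 11, 7).
On an 8-cycle, s^8 is the identity, so s^72 = s^0 there (72 ≡ 0 mod 8).
So s^72(9) = 9.

9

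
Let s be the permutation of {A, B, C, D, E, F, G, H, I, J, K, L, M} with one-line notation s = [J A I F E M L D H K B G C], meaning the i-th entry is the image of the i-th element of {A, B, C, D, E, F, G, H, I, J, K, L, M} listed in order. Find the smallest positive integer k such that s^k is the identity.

12

Writing s as disjoint cycles, the cycle lengths are 6, 4, 2, 1.
The order of s is the least common multiple of its cycle lengths: lcm(6, 4, 2) = 12.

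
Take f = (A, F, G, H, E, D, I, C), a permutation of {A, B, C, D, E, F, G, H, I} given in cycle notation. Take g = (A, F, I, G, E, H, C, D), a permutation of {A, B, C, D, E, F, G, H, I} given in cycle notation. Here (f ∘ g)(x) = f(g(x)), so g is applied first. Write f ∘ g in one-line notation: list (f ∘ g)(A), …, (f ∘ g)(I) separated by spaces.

Chase each element through g then f: A → F → G; B → B → B; C → D → I; D → A → F; E → H → E; F → I → C; G → E → D; H → C → A; I → G → H.
Collecting the images, f ∘ g = [G B I F E C D A H].

G B I F E C D A H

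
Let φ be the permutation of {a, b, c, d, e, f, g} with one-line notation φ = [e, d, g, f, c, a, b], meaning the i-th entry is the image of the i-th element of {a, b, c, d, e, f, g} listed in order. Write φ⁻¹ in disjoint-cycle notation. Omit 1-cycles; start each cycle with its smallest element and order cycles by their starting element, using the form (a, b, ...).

First write φ in disjoint cycles: (a, e, c, g, b, d, f).
Reversing each cycle (and rotating so the smallest element leads) gives φ⁻¹ = (a, f, d, b, g, c, e).

(a, f, d, b, g, c, e)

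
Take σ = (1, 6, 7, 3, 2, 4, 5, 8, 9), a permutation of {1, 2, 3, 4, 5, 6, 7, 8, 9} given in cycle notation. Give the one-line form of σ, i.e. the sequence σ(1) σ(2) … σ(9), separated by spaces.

6 4 2 5 8 7 3 9 1

Each element maps to the next entry in its cycle (wrapping to the front): 1↦6, 2↦4, 3↦2, 4↦5, 5↦8, 6↦7, 7↦3, 8↦9, 9↦1.
So the one-line form is 6 4 2 5 8 7 3 9 1.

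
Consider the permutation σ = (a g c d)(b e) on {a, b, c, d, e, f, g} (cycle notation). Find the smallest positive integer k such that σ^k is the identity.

The cycle type of σ is (4, 2, 1).
Since disjoint cycles commute, ord(σ) = lcm(4, 2) = 4.

4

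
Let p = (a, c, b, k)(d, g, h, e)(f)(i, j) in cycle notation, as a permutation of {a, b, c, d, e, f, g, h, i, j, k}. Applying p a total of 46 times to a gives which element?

a lies in the 4-cycle (a, c, b, k).
Powers repeat with period 4 on this cycle, and 46 mod 4 = 2, so p^46(a) = p^2(a).
Advancing 2 steps from a: a → c → b.

b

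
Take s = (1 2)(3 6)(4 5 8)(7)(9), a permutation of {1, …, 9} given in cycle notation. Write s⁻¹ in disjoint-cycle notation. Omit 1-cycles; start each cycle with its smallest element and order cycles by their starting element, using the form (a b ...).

Inverting a permutation written in cycle notation just reverses the order within every cycle.
After reversing and putting each cycle's least element first, s⁻¹ = (1 2)(3 6)(4 8 5).

(1 2)(3 6)(4 8 5)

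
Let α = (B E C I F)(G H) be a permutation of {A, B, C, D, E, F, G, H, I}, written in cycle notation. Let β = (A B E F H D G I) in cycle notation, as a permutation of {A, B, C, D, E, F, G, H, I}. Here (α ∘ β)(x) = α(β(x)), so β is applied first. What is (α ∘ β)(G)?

(α ∘ β)(G) = α(β(G)). β(G) = I, then α(I) = F. So (α ∘ β)(G) = F.

F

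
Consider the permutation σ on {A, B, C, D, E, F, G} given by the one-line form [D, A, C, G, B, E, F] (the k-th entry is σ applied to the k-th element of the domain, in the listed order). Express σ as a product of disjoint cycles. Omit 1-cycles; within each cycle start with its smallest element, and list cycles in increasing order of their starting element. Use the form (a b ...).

From A: A → D → G → F → E → B → A, closing the cycle (A D G F E B).
Repeating from the next unused element and collecting all non-trivial cycles gives (A D G F E B).

(A D G F E B)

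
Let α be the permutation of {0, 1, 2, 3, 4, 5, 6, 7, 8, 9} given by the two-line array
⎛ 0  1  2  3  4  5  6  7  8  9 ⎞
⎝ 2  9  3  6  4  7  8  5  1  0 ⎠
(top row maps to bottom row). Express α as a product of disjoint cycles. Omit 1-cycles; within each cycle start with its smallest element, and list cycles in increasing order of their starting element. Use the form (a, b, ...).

Iterating α from 0 gives 0 → 2 → 3 → 6 → 8 → 1 → 9 → 0; that is the 7-cycle (0, 2, 3, 6, 8, 1, 9).
Continuing from each remaining unvisited element yields (0, 2, 3, 6, 8, 1, 9)(5, 7).

(0, 2, 3, 6, 8, 1, 9)(5, 7)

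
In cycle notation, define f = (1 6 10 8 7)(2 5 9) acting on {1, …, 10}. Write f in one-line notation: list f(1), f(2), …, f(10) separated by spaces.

Image by image: 1→6, 2→5, 3→3, 4→4, 5→9, 6→10, 7→1, 8→7, 9→2, 10→8.
Listing these in domain order gives 6 5 3 4 9 10 1 7 2 8.

6 5 3 4 9 10 1 7 2 8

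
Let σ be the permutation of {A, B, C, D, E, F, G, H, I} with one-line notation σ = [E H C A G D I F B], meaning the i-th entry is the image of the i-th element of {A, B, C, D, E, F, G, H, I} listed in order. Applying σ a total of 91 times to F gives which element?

E

Tracing F → D → … returns to F after 8 steps, so F lies in an 8-cycle (A E G I B H F D).
Powers repeat with period 8 on this cycle, and 91 mod 8 = 3, so σ^91(F) = σ^3(F).
Advancing 3 steps from F: F → D → A → E.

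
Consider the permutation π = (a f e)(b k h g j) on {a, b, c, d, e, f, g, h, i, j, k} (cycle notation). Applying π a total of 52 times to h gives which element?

h lies in the 5-cycle (b k h g j).
On a 5-cycle, π^5 is the identity, so π^52 = π^2 there (52 ≡ 2 mod 5).
Stepping 2 places around the cycle: h → g → j.

j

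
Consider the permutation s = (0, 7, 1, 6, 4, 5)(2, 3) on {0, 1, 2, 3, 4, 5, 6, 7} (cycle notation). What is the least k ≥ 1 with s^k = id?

The disjoint cycles have lengths 6, 2.
Since disjoint cycles commute, ord(s) = lcm(6, 2) = 6.

6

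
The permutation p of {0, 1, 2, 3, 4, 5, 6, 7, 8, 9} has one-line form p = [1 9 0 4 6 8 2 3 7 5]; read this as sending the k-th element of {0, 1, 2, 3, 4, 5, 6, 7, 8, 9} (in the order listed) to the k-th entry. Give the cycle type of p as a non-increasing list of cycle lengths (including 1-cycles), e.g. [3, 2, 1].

[10]

The disjoint cycles are (0, 1, 9, 5, 8, 7, 3, 4, 6, 2), with lengths 10 in non-increasing order.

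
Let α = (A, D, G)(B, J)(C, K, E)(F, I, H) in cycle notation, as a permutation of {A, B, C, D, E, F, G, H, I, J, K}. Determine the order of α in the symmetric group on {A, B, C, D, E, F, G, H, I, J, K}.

The cycle type of α is (3, 3, 3, 2).
The order is lcm(3, 3, 3, 2) = 6.

6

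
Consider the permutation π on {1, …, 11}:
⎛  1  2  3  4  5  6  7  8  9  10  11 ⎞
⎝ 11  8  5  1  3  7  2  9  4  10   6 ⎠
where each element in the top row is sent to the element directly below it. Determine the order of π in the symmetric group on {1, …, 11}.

Decomposing into disjoint cycles gives cycle lengths 8, 2, 1.
The order of π is the least common multiple of its cycle lengths: lcm(8, 2) = 8.

8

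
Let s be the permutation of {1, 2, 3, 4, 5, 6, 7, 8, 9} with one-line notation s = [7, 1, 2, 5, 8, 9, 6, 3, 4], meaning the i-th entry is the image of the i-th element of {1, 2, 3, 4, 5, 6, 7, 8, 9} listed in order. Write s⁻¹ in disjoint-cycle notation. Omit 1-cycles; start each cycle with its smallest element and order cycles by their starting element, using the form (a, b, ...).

(1, 2, 3, 8, 5, 4, 9, 6, 7)

First write s in disjoint cycles: (1, 7, 6, 9, 4, 5, 8, 3, 2).
The inverse reverses every cycle; in canonical form, s⁻¹ = (1, 2, 3, 8, 5, 4, 9, 6, 7).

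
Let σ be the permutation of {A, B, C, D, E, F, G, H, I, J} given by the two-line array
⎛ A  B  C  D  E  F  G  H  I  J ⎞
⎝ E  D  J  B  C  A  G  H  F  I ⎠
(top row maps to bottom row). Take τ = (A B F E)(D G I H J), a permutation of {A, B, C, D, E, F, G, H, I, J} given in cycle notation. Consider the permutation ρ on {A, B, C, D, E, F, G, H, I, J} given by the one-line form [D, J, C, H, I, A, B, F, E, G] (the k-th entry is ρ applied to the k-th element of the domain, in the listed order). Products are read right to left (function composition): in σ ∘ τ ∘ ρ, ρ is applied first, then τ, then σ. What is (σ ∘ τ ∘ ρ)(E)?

Apply the permutations in order: ρ(E) = I, then τ(I) = H, then σ(H) = H. So (σ ∘ τ ∘ ρ)(E) = H.

H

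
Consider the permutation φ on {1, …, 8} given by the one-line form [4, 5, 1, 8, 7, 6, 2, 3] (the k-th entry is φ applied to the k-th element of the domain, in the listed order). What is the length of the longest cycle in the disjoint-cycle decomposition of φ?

4

Decomposing into disjoint cycles gives (1 4 8 3)(2 5 7); the longest has length 4.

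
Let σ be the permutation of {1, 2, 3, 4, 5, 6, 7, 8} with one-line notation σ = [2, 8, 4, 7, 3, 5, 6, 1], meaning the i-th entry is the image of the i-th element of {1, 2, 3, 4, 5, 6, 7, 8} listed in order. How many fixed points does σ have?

0

No element satisfies σ(x) = x, so there are 0 fixed points.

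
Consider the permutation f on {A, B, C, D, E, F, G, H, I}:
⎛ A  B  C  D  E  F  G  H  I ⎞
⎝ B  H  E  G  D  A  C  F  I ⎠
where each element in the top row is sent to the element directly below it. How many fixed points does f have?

The fixed points (elements with f(x) = x) are {I}, so there is 1.

1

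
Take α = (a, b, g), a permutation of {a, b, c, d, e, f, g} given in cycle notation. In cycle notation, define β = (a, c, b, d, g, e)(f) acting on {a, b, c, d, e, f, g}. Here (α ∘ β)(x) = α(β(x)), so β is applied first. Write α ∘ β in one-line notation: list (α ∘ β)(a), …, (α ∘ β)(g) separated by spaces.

c d g a b f e

For each element, apply β then α: a → c → c; b → d → d; c → b → g; d → g → a; e → a → b; f → f → f; g → e → e.
So α ∘ β in one-line form is c d g a b f e.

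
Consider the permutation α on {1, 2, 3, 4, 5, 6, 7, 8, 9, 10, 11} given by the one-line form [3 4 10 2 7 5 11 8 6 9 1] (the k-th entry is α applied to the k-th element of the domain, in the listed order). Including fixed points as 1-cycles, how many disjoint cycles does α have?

3

The cycle decomposition is (1 3 10 9 6 5 7 11)(2 4)(8), which has 3 cycles (counting 1-cycles).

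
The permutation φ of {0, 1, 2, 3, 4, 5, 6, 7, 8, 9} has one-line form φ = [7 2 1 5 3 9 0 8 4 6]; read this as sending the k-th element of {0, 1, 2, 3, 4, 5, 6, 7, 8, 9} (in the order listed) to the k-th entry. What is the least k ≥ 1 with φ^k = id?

8

The disjoint-cycle form of φ has cycle lengths 8, 2.
The order is lcm(8, 2) = 8.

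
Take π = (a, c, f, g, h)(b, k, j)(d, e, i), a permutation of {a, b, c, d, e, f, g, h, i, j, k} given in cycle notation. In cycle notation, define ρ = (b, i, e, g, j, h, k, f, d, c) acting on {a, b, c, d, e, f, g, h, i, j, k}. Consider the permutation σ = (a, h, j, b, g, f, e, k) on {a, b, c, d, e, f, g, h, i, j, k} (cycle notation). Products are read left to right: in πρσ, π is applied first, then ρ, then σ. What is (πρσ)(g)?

a

(πρσ)(g) = σ(ρ(π(g))). π(g) = h, then ρ(h) = k, then σ(k) = a, so the result is a.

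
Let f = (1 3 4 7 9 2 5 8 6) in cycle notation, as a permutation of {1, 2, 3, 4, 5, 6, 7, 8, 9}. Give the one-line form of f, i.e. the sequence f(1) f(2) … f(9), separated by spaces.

3 5 4 7 8 1 9 6 2

Reading each image from the cycles: 1↦3, 2↦5, 3↦4, 4↦7, 5↦8, 6↦1, 7↦9, 8↦6, 9↦2.
So the one-line form is 3 5 4 7 8 1 9 6 2.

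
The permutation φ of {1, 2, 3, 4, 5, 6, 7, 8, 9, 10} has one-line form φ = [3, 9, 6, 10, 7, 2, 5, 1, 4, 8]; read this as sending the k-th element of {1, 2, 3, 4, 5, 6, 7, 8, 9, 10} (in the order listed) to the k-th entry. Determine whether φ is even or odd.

In disjoint-cycle form the cycle lengths are 8, 2.
A cycle of length ℓ contributes ℓ−1 transpositions, so φ is a product of 7 + 1 = 8 transpositions — even.

even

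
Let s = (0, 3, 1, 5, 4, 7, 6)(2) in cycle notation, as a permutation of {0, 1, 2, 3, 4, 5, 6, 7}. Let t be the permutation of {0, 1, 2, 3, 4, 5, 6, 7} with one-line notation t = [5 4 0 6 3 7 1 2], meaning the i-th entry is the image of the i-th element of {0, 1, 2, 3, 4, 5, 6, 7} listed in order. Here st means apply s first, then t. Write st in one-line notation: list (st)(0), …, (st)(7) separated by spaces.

(st)(x) = t(s(x)). Computing each image: t(s(0)) = t(3) = 6, t(s(1)) = t(5) = 7, t(s(2)) = t(2) = 0, t(s(3)) = t(1) = 4, t(s(4)) = t(7) = 2, t(s(5)) = t(4) = 3, t(s(6)) = t(0) = 5, t(s(7)) = t(6) = 1.
Hence st = [6 7 0 4 2 3 5 1].

6 7 0 4 2 3 5 1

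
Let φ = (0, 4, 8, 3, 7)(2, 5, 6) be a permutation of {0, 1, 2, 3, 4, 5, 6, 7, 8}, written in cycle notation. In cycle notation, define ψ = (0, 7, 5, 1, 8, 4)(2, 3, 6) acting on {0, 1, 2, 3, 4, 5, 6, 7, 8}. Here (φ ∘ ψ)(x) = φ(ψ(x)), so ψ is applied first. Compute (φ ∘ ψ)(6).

(φ ∘ ψ)(6) = φ(ψ(6)). ψ(6) = 2, then φ(2) = 5. So (φ ∘ ψ)(6) = 5.

5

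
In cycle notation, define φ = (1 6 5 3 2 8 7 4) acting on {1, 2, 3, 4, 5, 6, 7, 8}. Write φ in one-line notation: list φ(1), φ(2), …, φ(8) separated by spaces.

6 8 2 1 3 5 4 7

Reading each image from the cycles: 1→6, 2→8, 3→2, 4→1, 5→3, 6→5, 7→4, 8→7.
Listing these in domain order gives 6 8 2 1 3 5 4 7.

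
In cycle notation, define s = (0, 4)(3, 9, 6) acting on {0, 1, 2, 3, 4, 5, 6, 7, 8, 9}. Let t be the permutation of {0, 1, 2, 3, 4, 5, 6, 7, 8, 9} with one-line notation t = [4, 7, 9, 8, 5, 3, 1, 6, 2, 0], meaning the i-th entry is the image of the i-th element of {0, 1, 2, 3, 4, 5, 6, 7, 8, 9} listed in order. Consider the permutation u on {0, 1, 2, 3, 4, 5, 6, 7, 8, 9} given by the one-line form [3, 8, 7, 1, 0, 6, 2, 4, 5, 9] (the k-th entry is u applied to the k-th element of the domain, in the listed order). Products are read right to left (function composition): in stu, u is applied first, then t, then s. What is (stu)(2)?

3

(stu)(2) = s(t(u(2))). u(2) = 7, then t(7) = 6, then s(6) = 3, so the result is 3.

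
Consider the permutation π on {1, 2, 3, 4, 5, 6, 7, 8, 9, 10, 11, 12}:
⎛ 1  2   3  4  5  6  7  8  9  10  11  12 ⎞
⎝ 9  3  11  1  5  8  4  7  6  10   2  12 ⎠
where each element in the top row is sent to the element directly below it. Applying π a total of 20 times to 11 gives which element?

3

Tracing 11 → 2 → … returns to 11 after 3 steps, so 11 lies in a 3-cycle (2, 3, 11).
Since the cycle has length 3, π^20 acts on it the same as π^2 (20 mod 3 = 2).
Advancing 2 steps from 11: 11 → 2 → 3.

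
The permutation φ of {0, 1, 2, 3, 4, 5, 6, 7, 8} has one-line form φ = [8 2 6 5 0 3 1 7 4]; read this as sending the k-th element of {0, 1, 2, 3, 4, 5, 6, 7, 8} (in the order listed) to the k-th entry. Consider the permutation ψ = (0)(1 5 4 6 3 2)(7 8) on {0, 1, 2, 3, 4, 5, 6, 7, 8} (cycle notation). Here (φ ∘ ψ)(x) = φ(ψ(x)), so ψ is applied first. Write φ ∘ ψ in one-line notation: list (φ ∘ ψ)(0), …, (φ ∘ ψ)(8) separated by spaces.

8 3 2 6 1 0 5 4 7

For each element, apply ψ then φ: 0 → 0 → 8; 1 → 5 → 3; 2 → 1 → 2; 3 → 2 → 6; 4 → 6 → 1; 5 → 4 → 0; 6 → 3 → 5; 7 → 8 → 4; 8 → 7 → 7.
Collecting the images, φ ∘ ψ = [8 3 2 6 1 0 5 4 7].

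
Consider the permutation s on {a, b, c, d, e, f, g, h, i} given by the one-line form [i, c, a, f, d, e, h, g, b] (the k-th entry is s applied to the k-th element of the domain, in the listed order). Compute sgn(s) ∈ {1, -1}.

1

In disjoint-cycle form the cycle lengths are 4, 3, 2.
A cycle is odd iff its length is even; s has 2 even-length cycles, so sgn(s) = (−1)^2 and s is even.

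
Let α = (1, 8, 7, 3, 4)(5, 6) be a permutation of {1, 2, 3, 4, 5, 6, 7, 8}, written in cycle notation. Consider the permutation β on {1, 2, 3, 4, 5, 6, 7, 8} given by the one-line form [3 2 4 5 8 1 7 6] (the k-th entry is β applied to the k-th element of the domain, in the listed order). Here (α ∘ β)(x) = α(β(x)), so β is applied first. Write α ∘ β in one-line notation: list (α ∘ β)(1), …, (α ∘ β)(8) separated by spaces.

(α ∘ β)(x) = α(β(x)). Computing each image: α(β(1)) = α(3) = 4, α(β(2)) = α(2) = 2, α(β(3)) = α(4) = 1, α(β(4)) = α(5) = 6, α(β(5)) = α(8) = 7, α(β(6)) = α(1) = 8, α(β(7)) = α(7) = 3, α(β(8)) = α(6) = 5.
Hence α ∘ β = [4 2 1 6 7 8 3 5].

4 2 1 6 7 8 3 5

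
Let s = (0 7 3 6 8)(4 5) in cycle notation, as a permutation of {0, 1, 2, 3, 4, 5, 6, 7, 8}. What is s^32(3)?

8

3 lies in the 5-cycle (0 7 3 6 8).
On a 5-cycle, s^5 is the identity, so s^32 = s^2 there (32 ≡ 2 mod 5).
Advancing 2 steps from 3: 3 → 6 → 8.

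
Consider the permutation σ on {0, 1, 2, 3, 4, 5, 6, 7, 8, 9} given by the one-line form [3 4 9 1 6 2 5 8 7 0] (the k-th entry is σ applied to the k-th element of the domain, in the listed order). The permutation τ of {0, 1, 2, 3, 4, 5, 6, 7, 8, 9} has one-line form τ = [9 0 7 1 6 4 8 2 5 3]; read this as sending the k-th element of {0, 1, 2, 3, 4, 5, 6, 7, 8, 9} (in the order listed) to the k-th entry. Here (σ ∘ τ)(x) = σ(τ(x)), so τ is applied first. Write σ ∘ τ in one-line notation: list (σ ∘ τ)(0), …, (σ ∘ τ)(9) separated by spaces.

0 3 8 4 5 6 7 9 2 1

Chase each element through τ then σ: 0 → 9 → 0; 1 → 0 → 3; 2 → 7 → 8; 3 → 1 → 4; 4 → 6 → 5; 5 → 4 → 6; 6 → 8 → 7; 7 → 2 → 9; 8 → 5 → 2; 9 → 3 → 1.
So σ ∘ τ in one-line form is 0 3 8 4 5 6 7 9 2 1.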